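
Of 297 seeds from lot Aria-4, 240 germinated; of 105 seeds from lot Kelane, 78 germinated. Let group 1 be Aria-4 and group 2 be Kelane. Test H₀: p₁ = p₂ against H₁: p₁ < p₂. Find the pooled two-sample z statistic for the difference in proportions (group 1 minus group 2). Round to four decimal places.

z = 1.4130

p̂₁ = 240/297 ≈ 0.808081, p̂₂ = 78/105 ≈ 0.742857.
Pooled p̂ = (240+78)/(297+105) = 318/402 = 0.791045.
SE = √(0.165293 × 0.0128908) = 0.046160.
z = (0.808081 − 0.742857)/0.046160 = 0.065224/0.046160 = 1.4130.
p-value = P(Z < 1.413) ≈ 0.9212.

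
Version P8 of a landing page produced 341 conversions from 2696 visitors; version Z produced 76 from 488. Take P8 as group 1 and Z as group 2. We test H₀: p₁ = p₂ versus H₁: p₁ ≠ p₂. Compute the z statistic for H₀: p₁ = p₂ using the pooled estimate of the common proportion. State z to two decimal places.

z = -1.76

p̂₁ = 341/2696 ≈ 0.1265, p̂₂ = 76/488 ≈ 0.1557.
Pooled p̂ = (341+76)/(2696+488) = 417/3184 = 0.1310.
SE = √(0.113815 × 0.0024201) = 0.0166.
z = (0.1265 − 0.1557)/0.0166 = -0.0292/0.0166 = -1.76.
Two-sided p-value ≈ 2·Φ(−1.763) = 0.0780.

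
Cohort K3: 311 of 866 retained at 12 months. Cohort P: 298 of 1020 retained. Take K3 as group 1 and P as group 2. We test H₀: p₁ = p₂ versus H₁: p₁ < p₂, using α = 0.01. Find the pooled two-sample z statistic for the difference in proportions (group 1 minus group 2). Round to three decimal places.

p̂₁ = 311/866 = 0.35912, p̂₂ = 298/1020 = 0.29216.
Pooled p̂ = (311+298)/(866+1020) = 609/1886 = 0.32291.
SE = √(0.218638 × 0.00213513) = 0.02161.
z = (0.35912 − 0.29216)/0.02161 = 0.06696/0.02161 = 3.099.
p-value = P(Z < 3.099) ≈ 0.9990; since p > α = 0.01, fail to reject H₀.

z = 3.099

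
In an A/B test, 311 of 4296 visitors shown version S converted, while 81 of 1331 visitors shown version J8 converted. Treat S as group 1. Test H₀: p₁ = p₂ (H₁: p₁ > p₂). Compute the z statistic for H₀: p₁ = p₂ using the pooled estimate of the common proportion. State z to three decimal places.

z = 1.445

p̂₁ = 311/4296 ≈ 0.072393, p̂₂ = 81/1331 ≈ 0.060856.
Pooled p̂ = (311+81)/(4296+1331) = 392/5627 = 0.069664.
SE = √(0.064811 × 0.000984089) = 0.007986.
z = (0.072393 − 0.060856)/0.007986 = 0.011537/0.007986 = 1.445.
p-value = P(Z > 1.445) ≈ 0.0743.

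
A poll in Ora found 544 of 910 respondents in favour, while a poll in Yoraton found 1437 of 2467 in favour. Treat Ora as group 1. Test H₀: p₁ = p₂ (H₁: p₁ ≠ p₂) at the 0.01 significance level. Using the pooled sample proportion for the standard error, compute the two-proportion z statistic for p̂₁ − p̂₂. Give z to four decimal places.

z = 0.8018

p̂₁ = 544/910 ≈ 0.597802, p̂₂ = 1437/2467 ≈ 0.582489.
Pooled p̂ = (544+1437)/(910+2467) = 1981/3377 = 0.586615.
SE = √(0.242498 × 0.00150425) = 0.019099.
z = (0.597802 − 0.582489)/0.019099 = 0.015313/0.019099 = 0.8018.
p-value = 2·P(Z > 0.802) ≈ 0.4227; since p > α = 0.01, fail to reject H₀.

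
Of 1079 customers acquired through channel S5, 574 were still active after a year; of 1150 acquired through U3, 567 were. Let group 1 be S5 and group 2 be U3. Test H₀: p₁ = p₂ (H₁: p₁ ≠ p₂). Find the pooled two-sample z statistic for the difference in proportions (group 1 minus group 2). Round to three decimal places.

z = 1.838

p̂₁ = 574/1079 ≈ 0.531974, p̂₂ = 567/1150 ≈ 0.493043.
Pooled p̂ = (574+567)/(1079+1150) = 1141/2229 = 0.511889.
SE = √(p̂(1−p̂)(1/n₁+1/n₂)) = √(0.511889·0.488111·0.00179635) = √(0.000448833) = 0.021186.
z = (0.531974 − 0.493043)/0.021186 = 0.038931/0.021186 = 1.838.
Two-sided p-value ≈ 2·Φ(−1.838) = 0.0661.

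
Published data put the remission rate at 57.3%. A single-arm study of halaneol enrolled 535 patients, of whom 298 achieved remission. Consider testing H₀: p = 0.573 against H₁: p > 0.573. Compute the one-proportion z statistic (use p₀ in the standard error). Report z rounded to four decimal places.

p̂ = 298/535 = 0.5570093.
Under H₀, SE = √(0.573·0.427/535) = √(0.000457329) = 0.0213853.
z = (0.5570093 − 0.573)/0.0213853 = -0.0159907/0.0213853 = -0.7477.
p-value = P(Z > -0.748) ≈ 0.7727.

z = -0.7477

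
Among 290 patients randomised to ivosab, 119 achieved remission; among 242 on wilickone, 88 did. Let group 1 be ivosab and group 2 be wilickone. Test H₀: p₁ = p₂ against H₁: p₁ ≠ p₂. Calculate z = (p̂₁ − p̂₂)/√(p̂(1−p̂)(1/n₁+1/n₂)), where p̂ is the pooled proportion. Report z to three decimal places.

p̂₁ = 119/290 = 0.41034, p̂₂ = 88/242 = 0.36364.
Pooled p̂ = (119+88)/(290+242) = 207/532 = 0.38910.
SE = √(0.237701 × 0.00758051) = 0.04245.
z = (0.41034 − 0.36364)/0.04245 = 0.04670/0.04245 = 1.100.

z = 1.100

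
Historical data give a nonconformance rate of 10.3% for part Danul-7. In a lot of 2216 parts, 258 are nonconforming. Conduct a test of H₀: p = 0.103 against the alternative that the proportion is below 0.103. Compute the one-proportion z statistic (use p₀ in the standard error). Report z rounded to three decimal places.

z = 2.079

p̂ = 258/2216 = 0.11643.
Standard error under H₀: √(0.103×0.897/2216) = 0.00646.
z = (0.11643 − 0.103)/0.00646 = 0.01343/0.00646 = 2.079.
p-value = P(Z < 2.079) ≈ 0.9812.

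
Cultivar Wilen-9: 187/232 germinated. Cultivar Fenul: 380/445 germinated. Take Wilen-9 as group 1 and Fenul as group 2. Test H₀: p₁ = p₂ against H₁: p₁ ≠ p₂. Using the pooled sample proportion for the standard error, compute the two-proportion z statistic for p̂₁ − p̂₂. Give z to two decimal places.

z = -1.60

p̂₁ = 187/232 ≈ 0.8060, p̂₂ = 380/445 ≈ 0.8539.
Pooled p̂ = (187+380)/(232+445) = 567/677 = 0.8375.
SE = √(0.136081 × 0.00655754) = 0.0299.
z = (0.8060 − 0.8539)/0.0299 = -0.0479/0.0299 = -1.60.
Two-sided p-value ≈ 2·Φ(−1.603) = 0.1088.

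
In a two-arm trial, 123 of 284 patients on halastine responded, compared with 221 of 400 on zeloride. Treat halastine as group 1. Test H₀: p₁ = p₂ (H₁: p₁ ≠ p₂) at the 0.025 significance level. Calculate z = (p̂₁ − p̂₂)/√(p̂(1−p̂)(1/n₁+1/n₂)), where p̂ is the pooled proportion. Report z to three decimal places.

z = -3.078

p̂₁ = 123/284 ≈ 0.433099, p̂₂ = 221/400 ≈ 0.552500.
Pooled p̂ = (123+221)/(284+400) = 344/684 = 0.502924.
SE = √(0.249991 × 0.00602113) = 0.038797.
z = (0.433099 − 0.552500)/0.038797 = -0.119401/0.038797 = -3.078.
Two-sided p-value ≈ 2·Φ(−3.078) = 0.0021; since p < α = 0.025, reject H₀.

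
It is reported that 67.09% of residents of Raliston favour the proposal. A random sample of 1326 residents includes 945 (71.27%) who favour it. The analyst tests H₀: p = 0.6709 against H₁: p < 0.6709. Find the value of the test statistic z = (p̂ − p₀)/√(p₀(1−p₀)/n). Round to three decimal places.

p̂ = 945/1326 = 0.712670.
Under H₀, SE = √(0.6709·0.3291/1326) = √(0.000166511) = 0.012904.
z = (0.712670 − 0.6709)/0.012904 = 0.041770/0.012904 = 3.237.

z = 3.237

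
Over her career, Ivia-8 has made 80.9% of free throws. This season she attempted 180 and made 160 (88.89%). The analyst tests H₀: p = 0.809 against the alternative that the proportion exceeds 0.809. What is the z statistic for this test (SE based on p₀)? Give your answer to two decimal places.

p̂ = 160/180 ≈ 0.8889.
Under H₀, SE = √(0.809·0.191/180) = √(0.000858439) = 0.0293.
z = (0.8889 − 0.809)/0.0293 = 0.0799/0.0293 = 2.73.
p-value = P(Z > 2.727) ≈ 0.0032.

z = 2.73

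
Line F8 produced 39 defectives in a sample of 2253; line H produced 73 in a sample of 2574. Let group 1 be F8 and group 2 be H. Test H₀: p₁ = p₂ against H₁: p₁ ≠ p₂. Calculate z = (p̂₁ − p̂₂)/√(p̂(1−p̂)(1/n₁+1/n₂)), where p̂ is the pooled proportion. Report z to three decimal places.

p̂₁ = 39/2253 = 0.0173103, p̂₂ = 73/2574 = 0.0283605.
Pooled p̂ = (39+73)/(2253+2574) = 112/4827 = 0.0232028.
SE = √(p̂(1−p̂)(1/n₁+1/n₂)) = √(0.0232028·0.9767972·0.000832353) = √(1.88648e-05) = 0.0043434.
z = (0.0173103 − 0.0283605)/0.0043434 = -0.0110502/0.0043434 = -2.544.

z = -2.544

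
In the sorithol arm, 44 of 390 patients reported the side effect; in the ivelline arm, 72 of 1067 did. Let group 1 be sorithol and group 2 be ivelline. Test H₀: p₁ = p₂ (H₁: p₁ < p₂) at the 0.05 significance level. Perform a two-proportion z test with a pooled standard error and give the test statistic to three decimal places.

p̂₁ = 44/390 = 0.112821, p̂₂ = 72/1067 = 0.067479.
Pooled p̂ = (44+72)/(390+1067) = 116/1457 = 0.079616.
SE = √(p̂(1−p̂)(1/n₁+1/n₂)) = √(0.079616·0.920384·0.00350131) = √(0.000256565) = 0.016018.
z = (0.112821 − 0.067479)/0.016018 = 0.045342/0.016018 = 2.831.
p-value = P(Z < 2.831) ≈ 0.9977. With α = 0.05, fail to reject H₀.

z = 2.831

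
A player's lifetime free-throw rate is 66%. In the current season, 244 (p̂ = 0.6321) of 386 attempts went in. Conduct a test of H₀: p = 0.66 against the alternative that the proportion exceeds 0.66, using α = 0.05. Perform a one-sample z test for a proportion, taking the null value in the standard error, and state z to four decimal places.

p̂ = 244/386 = 0.6321244.
Under H₀, SE = √(0.66·0.34/386) = √(0.000581347) = 0.0241111.
z = (0.6321244 − 0.66)/0.0241111 = -0.0278756/0.0241111 = -1.1561.
p-value = P(Z > -1.156) ≈ 0.8762, so at α = 0.05 we fail to reject H₀.

z = -1.1561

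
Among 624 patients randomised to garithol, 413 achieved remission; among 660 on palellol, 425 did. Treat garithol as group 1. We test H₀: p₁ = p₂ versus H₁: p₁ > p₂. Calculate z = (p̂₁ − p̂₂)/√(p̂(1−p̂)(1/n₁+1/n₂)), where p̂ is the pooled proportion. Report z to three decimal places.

z = 0.674

p̂₁ = 413/624 = 0.66186, p̂₂ = 425/660 = 0.64394.
Pooled p̂ = (413+425)/(624+660) = 838/1284 = 0.65265.
SE = √(0.226699 × 0.00311772) = 0.02659.
z = (0.66186 − 0.64394)/0.02659 = 0.01792/0.02659 = 0.674.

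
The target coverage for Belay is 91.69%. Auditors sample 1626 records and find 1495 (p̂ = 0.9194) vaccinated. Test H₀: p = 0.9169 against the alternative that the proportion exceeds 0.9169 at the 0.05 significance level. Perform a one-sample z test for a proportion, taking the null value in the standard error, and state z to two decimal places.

p̂ = 1495/1626 = 0.9194.
Standard error under H₀: √(0.9169×0.0831/1626) = 0.0068.
z = (0.9194 − 0.9169)/0.0068 = 0.0025/0.0068 = 0.37.
p-value = P(Z > 0.370) ≈ 0.3556; since p > α = 0.05, fail to reject H₀.

z = 0.37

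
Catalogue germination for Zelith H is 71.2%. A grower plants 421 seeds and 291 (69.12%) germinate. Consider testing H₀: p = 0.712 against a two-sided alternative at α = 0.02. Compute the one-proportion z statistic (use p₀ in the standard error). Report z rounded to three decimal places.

z = -0.942

p̂ = 291/421 = 0.69121.
Under H₀, SE = √(0.712·0.288/421) = √(0.000487069) = 0.02207.
z = (0.69121 − 0.712)/0.02207 = -0.02079/0.02207 = -0.942.
p-value = 2·P(Z > 0.942) ≈ 0.3462; since p > α = 0.02, fail to reject H₀.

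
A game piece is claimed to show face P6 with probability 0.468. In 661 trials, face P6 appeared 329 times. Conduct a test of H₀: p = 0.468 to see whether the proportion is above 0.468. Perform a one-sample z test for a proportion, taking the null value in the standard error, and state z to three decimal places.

p̂ = 329/661 = 0.49773.
SE = √(p₀(1−p₀)/n) = √(0.24898/661) = 0.01941.
z = (0.49773 − 0.468)/0.01941 = 0.02973/0.01941 = 1.532.

z = 1.532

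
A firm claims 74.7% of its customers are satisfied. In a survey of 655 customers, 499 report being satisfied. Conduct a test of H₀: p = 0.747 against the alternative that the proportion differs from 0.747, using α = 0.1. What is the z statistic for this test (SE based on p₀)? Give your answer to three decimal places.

z = 0.873

p̂ = 499/655 ≈ 0.76183.
Standard error under H₀: √(0.747×0.253/655) = 0.01699.
z = (0.76183 − 0.747)/0.01699 = 0.01483/0.01699 = 0.873.
Two-sided p-value ≈ 2·Φ(−0.873) = 0.3826; since p > α = 0.1, fail to reject H₀.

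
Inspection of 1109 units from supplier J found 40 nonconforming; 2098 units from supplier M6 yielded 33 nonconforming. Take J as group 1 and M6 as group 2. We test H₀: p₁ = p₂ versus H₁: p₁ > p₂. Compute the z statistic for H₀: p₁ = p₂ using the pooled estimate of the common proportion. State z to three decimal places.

z = 3.673

p̂₁ = 40/1109 = 0.036069, p̂₂ = 33/2098 = 0.015729.
Pooled p̂ = (40+33)/(1109+2098) = 73/3207 = 0.022763.
SE = √(0.0222446 × 0.00137836) = 0.005537.
z = (0.036069 − 0.015729)/0.005537 = 0.020340/0.005537 = 3.673.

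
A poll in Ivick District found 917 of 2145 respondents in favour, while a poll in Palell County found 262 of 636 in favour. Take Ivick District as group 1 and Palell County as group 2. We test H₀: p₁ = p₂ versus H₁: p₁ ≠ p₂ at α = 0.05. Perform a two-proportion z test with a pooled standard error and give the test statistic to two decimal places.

p̂₁ = 917/2145 ≈ 0.4275, p̂₂ = 262/636 ≈ 0.4119.
Pooled p̂ = (917+262)/(2145+636) = 1179/2781 = 0.4239.
SE = √(p̂(1−p̂)(1/n₁+1/n₂)) = √(0.4239·0.5761·0.00203853) = √(0.000497841) = 0.0223.
z = (0.4275 − 0.4119)/0.0223 = 0.0156/0.0223 = 0.70.
p-value = 2·P(Z > 0.697) ≈ 0.4857; since p > α = 0.05, fail to reject H₀.

z = 0.70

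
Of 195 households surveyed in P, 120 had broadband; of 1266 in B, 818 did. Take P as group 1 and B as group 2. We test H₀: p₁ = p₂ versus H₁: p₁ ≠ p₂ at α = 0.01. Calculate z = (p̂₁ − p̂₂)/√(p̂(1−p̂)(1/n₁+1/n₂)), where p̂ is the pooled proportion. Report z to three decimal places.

z = -0.834

p̂₁ = 120/195 = 0.61538, p̂₂ = 818/1266 = 0.64613.
Pooled p̂ = (120+818)/(195+1266) = 938/1461 = 0.64203.
SE = √(p̂(1−p̂)(1/n₁+1/n₂)) = √(0.64203·0.35797·0.00591809) = √(0.00136015) = 0.03688.
z = (0.61538 − 0.64613)/0.03688 = -0.03075/0.03688 = -0.834.
p-value = 2·P(Z > 0.834) ≈ 0.4045; since p > α = 0.01, fail to reject H₀.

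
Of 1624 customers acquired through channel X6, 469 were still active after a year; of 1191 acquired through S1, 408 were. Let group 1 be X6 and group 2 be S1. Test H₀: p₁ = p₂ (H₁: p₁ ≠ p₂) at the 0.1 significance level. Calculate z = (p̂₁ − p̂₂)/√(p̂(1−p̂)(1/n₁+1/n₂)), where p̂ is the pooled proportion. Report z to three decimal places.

p̂₁ = 469/1624 = 0.28879, p̂₂ = 408/1191 = 0.34257.
Pooled p̂ = (469+408)/(1624+1191) = 877/2815 = 0.31155.
SE = √(0.214485 × 0.00145539) = 0.01767.
z = (0.28879 − 0.34257)/0.01767 = -0.05378/0.01767 = -3.044.
Two-sided p-value ≈ 2·Φ(−3.044) = 0.0023; since p < α = 0.1, reject H₀.

z = -3.044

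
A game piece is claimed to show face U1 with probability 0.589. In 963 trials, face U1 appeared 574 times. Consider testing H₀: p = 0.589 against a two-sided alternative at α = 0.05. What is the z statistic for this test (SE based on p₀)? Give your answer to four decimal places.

z = 0.4449

p̂ = 574/963 = 0.596054.
SE = √(p₀(1−p₀)/n) = √(0.24208/963) = 0.015855.
z = (0.596054 − 0.589)/0.015855 = 0.007054/0.015855 = 0.4449.
p-value = 2·P(Z > 0.445) ≈ 0.6564; since p > α = 0.05, fail to reject H₀.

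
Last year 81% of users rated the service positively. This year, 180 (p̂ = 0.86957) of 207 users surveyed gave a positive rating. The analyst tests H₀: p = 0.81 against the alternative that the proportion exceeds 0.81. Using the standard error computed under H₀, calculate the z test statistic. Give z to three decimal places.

z = 2.185

p̂ = 180/207 = 0.869565.
SE = √(p₀(1−p₀)/n) = √(0.1539/207) = 0.027267.
z = (0.869565 − 0.81)/0.027267 = 0.059565/0.027267 = 2.185.
p-value = P(Z > 2.185) ≈ 0.0145.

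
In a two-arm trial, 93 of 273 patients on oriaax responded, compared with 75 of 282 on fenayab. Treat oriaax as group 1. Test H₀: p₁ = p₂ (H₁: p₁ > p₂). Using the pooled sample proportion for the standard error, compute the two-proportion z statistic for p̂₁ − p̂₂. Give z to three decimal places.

p̂₁ = 93/273 = 0.34066, p̂₂ = 75/282 = 0.26596.
Pooled p̂ = (93+75)/(273+282) = 168/555 = 0.30270.
SE = √(0.211074 × 0.0072091) = 0.03901.
z = (0.34066 − 0.26596)/0.03901 = 0.07470/0.03901 = 1.915.

z = 1.915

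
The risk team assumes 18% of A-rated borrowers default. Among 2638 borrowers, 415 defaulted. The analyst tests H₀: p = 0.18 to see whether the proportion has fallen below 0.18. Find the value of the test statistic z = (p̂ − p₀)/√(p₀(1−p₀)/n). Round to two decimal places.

p̂ = 415/2638 = 0.1573.
Under H₀, SE = √(0.18·0.82/2638) = √(5.59515e-05) = 0.0075.
z = (0.1573 − 0.18)/0.0075 = -0.0227/0.0075 = -3.03.
p-value = P(Z < -3.033) ≈ 0.0012.

z = -3.03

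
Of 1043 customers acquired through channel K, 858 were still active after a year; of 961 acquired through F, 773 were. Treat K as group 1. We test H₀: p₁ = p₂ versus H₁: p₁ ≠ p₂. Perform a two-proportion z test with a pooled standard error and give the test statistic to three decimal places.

p̂₁ = 858/1043 ≈ 0.82263, p̂₂ = 773/961 ≈ 0.80437.
Pooled p̂ = (858+773)/(1043+961) = 1631/2004 = 0.81387.
SE = √(0.151484 × 0.00199936) = 0.01740.
z = (0.82263 − 0.80437)/0.01740 = 0.01826/0.01740 = 1.049.
p-value = 2·P(Z > 1.049) ≈ 0.2942.

z = 1.049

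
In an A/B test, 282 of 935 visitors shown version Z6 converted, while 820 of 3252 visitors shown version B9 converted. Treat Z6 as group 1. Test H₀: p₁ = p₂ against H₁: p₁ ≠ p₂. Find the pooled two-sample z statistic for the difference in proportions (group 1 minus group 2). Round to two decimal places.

p̂₁ = 282/935 ≈ 0.3016, p̂₂ = 820/3252 ≈ 0.2522.
Pooled p̂ = (282+820)/(935+3252) = 1102/4187 = 0.2632.
SE = √(0.193924 × 0.00137702) = 0.0163.
z = (0.3016 − 0.2522)/0.0163 = 0.0494/0.0163 = 3.03.
p-value = 2·P(Z > 3.026) ≈ 0.0025.

z = 3.03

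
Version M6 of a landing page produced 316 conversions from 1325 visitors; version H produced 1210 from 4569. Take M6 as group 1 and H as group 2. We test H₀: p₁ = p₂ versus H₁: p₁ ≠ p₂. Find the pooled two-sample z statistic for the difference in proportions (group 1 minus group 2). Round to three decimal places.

z = -1.927

p̂₁ = 316/1325 = 0.23849, p̂₂ = 1210/4569 = 0.26483.
Pooled p̂ = (316+1210)/(1325+4569) = 1526/5894 = 0.25891.
SE = √(0.191874 × 0.000973583) = 0.01367.
z = (0.23849 − 0.26483)/0.01367 = -0.02634/0.01367 = -1.927.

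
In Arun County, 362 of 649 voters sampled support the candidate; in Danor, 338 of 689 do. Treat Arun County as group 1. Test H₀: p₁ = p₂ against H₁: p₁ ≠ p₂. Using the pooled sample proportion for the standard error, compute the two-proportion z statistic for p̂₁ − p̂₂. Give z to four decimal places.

p̂₁ = 362/649 ≈ 0.557781, p̂₂ = 338/689 ≈ 0.490566.
Pooled p̂ = (362+338)/(649+689) = 700/1338 = 0.523169.
SE = √(0.249463 × 0.00299221) = 0.027321.
z = (0.557781 − 0.490566)/0.027321 = 0.067215/0.027321 = 2.4602.

z = 2.4602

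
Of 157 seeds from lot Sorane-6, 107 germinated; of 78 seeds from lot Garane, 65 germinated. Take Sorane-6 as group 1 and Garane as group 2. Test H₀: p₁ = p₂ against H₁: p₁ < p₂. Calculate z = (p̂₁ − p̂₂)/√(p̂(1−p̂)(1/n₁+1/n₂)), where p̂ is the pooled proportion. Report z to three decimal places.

p̂₁ = 107/157 = 0.68153, p̂₂ = 65/78 = 0.83333.
Pooled p̂ = (107+65)/(157+78) = 172/235 = 0.73191.
SE = √(0.196215 × 0.0191899) = 0.06136.
z = (0.68153 − 0.83333)/0.06136 = -0.15180/0.06136 = -2.474.

z = -2.474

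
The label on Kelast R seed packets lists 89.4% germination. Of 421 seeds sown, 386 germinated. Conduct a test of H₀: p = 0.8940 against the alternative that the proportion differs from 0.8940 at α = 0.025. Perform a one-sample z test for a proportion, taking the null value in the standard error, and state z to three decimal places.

z = 1.524

p̂ = 386/421 ≈ 0.91686.
SE = √(p₀(1−p₀)/n) = √(0.094764/421) = 0.01500.
z = (0.91686 − 0.894)/0.01500 = 0.02286/0.01500 = 1.524.
Two-sided p-value ≈ 2·Φ(−1.524) = 0.1275. With α = 0.025, fail to reject H₀.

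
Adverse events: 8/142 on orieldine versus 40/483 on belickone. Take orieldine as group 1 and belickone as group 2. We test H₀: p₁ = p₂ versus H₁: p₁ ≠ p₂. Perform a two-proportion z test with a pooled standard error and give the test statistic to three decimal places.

z = -1.042

p̂₁ = 8/142 = 0.05634, p̂₂ = 40/483 = 0.08282.
Pooled p̂ = (8+40)/(142+483) = 48/625 = 0.07680.
SE = √(0.0709018 × 0.00911265) = 0.02542.
z = (0.05634 − 0.08282)/0.02542 = -0.02648/0.02542 = -1.042.
Two-sided p-value ≈ 2·Φ(−1.042) = 0.2976.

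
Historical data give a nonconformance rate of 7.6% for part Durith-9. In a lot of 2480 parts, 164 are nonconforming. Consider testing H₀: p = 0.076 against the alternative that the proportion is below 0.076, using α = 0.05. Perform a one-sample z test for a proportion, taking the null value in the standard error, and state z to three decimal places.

z = -1.855

p̂ = 164/2480 = 0.06613.
Under H₀, SE = √(0.076·0.924/2480) = √(2.83161e-05) = 0.00532.
z = (0.06613 − 0.076)/0.00532 = -0.00987/0.00532 = -1.855.
p-value = P(Z < -1.855) ≈ 0.0318, so at α = 0.05 we reject H₀.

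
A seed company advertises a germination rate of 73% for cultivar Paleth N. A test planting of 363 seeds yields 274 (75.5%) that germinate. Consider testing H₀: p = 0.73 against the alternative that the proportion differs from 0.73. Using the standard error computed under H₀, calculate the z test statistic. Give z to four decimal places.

p̂ = 274/363 ≈ 0.754821.
Standard error under H₀: √(0.73×0.27/363) = 0.023302.
z = (0.754821 − 0.73)/0.023302 = 0.024821/0.023302 = 1.0652.
p-value = 2·P(Z > 1.065) ≈ 0.2868.

z = 1.0652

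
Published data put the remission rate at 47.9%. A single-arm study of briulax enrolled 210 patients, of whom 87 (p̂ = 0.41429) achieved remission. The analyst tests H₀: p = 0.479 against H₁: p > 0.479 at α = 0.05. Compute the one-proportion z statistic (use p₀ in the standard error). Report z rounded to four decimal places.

z = -1.8773

p̂ = 87/210 ≈ 0.4142857.
Under H₀, SE = √(0.479·0.521/210) = √(0.00118838) = 0.0344728.
z = (0.4142857 − 0.479)/0.0344728 = -0.0647143/0.0344728 = -1.8773.
p-value = P(Z > -1.877) ≈ 0.9698. With α = 0.05, fail to reject H₀.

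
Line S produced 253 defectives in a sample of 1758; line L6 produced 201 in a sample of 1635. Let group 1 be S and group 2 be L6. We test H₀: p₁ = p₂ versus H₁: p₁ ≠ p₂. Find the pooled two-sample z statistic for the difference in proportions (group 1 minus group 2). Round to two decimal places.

p̂₁ = 253/1758 ≈ 0.1439, p̂₂ = 201/1635 ≈ 0.1229.
Pooled p̂ = (253+201)/(1758+1635) = 454/3393 = 0.1338.
SE = √(0.115901 × 0.00118045) = 0.0117.
z = (0.1439 − 0.1229)/0.0117 = 0.0210/0.0117 = 1.79.
p-value = 2·P(Z > 1.793) ≈ 0.0729.

z = 1.79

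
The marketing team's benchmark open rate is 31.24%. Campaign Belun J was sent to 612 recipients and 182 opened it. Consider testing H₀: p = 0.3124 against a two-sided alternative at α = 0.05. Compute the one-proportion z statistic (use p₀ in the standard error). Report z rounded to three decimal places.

p̂ = 182/612 ≈ 0.29739.
Standard error under H₀: √(0.3124×0.6876/612) = 0.01873.
z = (0.29739 − 0.3124)/0.01873 = -0.01501/0.01873 = -0.801.
Two-sided p-value ≈ 2·Φ(−0.801) = 0.4229; since p > α = 0.05, fail to reject H₀.

z = -0.801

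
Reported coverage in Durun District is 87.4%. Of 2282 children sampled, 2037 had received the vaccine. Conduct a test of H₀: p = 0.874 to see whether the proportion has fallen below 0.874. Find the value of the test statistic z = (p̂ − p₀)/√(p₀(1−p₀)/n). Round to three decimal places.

p̂ = 2037/2282 = 0.892638.
Standard error under H₀: √(0.874×0.126/2282) = 0.006947.
z = (0.892638 − 0.874)/0.006947 = 0.018638/0.006947 = 2.683.
p-value = P(Z < 2.683) ≈ 0.9964.

z = 2.683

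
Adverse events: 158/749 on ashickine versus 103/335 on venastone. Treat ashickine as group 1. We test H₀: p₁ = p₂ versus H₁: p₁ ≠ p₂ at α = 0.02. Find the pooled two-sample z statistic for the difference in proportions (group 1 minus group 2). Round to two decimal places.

p̂₁ = 158/749 = 0.21095, p̂₂ = 103/335 = 0.30746.
Pooled p̂ = (158+103)/(749+335) = 261/1084 = 0.24077.
SE = √(p̂(1−p̂)(1/n₁+1/n₂)) = √(0.24077·0.75923·0.00432019) = √(0.000789741) = 0.02810.
z = (0.21095 − 0.30746)/0.02810 = -0.09651/0.02810 = -3.43.
p-value = 2·P(Z > 3.434) ≈ 0.0006, so at α = 0.02 we reject H₀.

z = -3.43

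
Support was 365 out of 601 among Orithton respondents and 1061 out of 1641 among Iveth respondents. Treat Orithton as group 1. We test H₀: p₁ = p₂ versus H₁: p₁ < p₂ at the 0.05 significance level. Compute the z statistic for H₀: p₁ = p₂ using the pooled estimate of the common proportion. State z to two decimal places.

z = -1.71

p̂₁ = 365/601 ≈ 0.60732, p̂₂ = 1061/1641 ≈ 0.64656.
Pooled p̂ = (365+1061)/(601+1641) = 1426/2242 = 0.63604.
SE = √(p̂(1−p̂)(1/n₁+1/n₂)) = √(0.63604·0.36396·0.00227328) = √(0.000526249) = 0.02294.
z = (0.60732 − 0.64656)/0.02294 = -0.03924/0.02294 = -1.71.
p-value = P(Z < -1.710) ≈ 0.0436; since p < α = 0.05, reject H₀.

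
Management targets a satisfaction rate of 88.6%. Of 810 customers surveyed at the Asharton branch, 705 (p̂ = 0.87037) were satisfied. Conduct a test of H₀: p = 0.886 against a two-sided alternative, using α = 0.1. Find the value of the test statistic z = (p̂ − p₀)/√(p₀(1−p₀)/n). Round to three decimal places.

p̂ = 705/810 ≈ 0.870370.
Under H₀, SE = √(0.886·0.114/810) = √(0.000124696) = 0.011167.
z = (0.870370 − 0.886)/0.011167 = -0.015630/0.011167 = -1.400.
p-value = 2·P(Z > 1.400) ≈ 0.1616; since p > α = 0.1, fail to reject H₀.

z = -1.400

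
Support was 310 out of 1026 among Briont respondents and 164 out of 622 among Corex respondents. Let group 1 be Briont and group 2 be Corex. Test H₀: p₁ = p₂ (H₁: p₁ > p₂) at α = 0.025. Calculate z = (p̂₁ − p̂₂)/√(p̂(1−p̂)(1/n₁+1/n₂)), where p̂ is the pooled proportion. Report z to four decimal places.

z = 1.6728

p̂₁ = 310/1026 = 0.3021442, p̂₂ = 164/622 = 0.2636656.
Pooled p̂ = (310+164)/(1026+622) = 474/1648 = 0.2876214.
SE = √(0.204895 × 0.00258238) = 0.0230025.
z = (0.3021442 − 0.2636656)/0.0230025 = 0.0384786/0.0230025 = 1.6728.
p-value = P(Z > 1.673) ≈ 0.0472. With α = 0.025, fail to reject H₀.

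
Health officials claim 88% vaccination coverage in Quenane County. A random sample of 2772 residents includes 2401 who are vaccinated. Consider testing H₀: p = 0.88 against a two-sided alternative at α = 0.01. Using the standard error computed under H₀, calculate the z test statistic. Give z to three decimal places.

p̂ = 2401/2772 = 0.866162.
Under H₀, SE = √(0.88·0.12/2772) = √(3.80952e-05) = 0.006172.
z = (0.866162 − 0.88)/0.006172 = -0.013838/0.006172 = -2.242.
Two-sided p-value ≈ 2·Φ(−2.242) = 0.0250. With α = 0.01, fail to reject H₀.

z = -2.242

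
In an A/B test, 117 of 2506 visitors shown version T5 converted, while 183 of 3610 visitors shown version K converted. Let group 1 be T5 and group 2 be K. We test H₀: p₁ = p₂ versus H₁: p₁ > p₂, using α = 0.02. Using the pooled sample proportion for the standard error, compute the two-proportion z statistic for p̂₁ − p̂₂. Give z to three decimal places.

p̂₁ = 117/2506 ≈ 0.046688, p̂₂ = 183/3610 ≈ 0.050693.
Pooled p̂ = (117+183)/(2506+3610) = 300/6116 = 0.049052.
SE = √(0.0466456 × 0.000676051) = 0.005616.
z = (0.046688 − 0.050693)/0.005616 = -0.004005/0.005616 = -0.713.
p-value = P(Z > -0.713) ≈ 0.7621, so at α = 0.02 we fail to reject H₀.

z = -0.713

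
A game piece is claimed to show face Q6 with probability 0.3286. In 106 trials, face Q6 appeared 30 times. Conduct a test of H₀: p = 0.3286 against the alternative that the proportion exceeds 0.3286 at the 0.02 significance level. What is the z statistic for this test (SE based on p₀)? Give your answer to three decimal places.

z = -0.999

p̂ = 30/106 = 0.28302.
SE = √(p₀(1−p₀)/n) = √(0.22062/106) = 0.04562.
z = (0.28302 − 0.3286)/0.04562 = -0.04558/0.04562 = -0.999.
p-value = P(Z > -0.999) ≈ 0.8411. With α = 0.02, fail to reject H₀.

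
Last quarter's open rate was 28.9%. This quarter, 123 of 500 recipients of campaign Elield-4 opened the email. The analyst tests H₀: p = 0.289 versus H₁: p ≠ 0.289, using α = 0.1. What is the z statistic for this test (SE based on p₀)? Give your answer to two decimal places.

z = -2.12

p̂ = 123/500 = 0.2460.
Standard error under H₀: √(0.289×0.711/500) = 0.0203.
z = (0.2460 − 0.289)/0.0203 = -0.0430/0.0203 = -2.12.
Two-sided p-value ≈ 2·Φ(−2.121) = 0.0339, so at α = 0.1 we reject H₀.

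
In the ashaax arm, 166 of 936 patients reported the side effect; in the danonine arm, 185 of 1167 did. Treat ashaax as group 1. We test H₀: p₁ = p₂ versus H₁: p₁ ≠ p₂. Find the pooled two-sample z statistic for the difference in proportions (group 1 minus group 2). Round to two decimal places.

p̂₁ = 166/936 ≈ 0.1774, p̂₂ = 185/1167 ≈ 0.1585.
Pooled p̂ = (166+185)/(936+1167) = 351/2103 = 0.1669.
SE = √(0.139047 × 0.00192527) = 0.0164.
z = (0.1774 − 0.1585)/0.0164 = 0.0189/0.0164 = 1.15.

z = 1.15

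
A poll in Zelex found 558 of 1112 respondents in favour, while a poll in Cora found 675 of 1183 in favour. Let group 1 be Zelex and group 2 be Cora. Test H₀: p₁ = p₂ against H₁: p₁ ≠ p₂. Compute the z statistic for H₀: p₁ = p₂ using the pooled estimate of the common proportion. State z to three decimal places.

z = -3.303

p̂₁ = 558/1112 ≈ 0.501799, p̂₂ = 675/1183 ≈ 0.570583.
Pooled p̂ = (558+675)/(1112+1183) = 1233/2295 = 0.537255.
SE = √(0.248612 × 0.00174459) = 0.020826.
z = (0.501799 − 0.570583)/0.020826 = -0.068784/0.020826 = -3.303.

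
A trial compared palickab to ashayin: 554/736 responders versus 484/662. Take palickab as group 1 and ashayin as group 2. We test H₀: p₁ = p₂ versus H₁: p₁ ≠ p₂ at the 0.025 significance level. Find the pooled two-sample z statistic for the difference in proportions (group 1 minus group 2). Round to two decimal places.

z = 0.92

p̂₁ = 554/736 ≈ 0.7527, p̂₂ = 484/662 ≈ 0.7311.
Pooled p̂ = (554+484)/(736+662) = 1038/1398 = 0.7425.
SE = √(p̂(1−p̂)(1/n₁+1/n₂)) = √(0.7425·0.2575·0.00286927) = √(0.000548601) = 0.0234.
z = (0.7527 − 0.7311)/0.0234 = 0.0216/0.0234 = 0.92.
p-value = 2·P(Z > 0.922) ≈ 0.3564. With α = 0.025, fail to reject H₀.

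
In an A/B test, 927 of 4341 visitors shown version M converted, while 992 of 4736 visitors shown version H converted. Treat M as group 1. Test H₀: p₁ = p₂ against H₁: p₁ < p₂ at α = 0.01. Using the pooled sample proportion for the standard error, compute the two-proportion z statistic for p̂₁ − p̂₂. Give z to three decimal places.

z = 0.476

p̂₁ = 927/4341 = 0.213545, p̂₂ = 992/4736 = 0.209459.
Pooled p̂ = (927+992)/(4341+4736) = 1919/9077 = 0.211413.
SE = √(p̂(1−p̂)(1/n₁+1/n₂)) = √(0.211413·0.788587·0.00044151) = √(7.36076e-05) = 0.008579.
z = (0.213545 − 0.209459)/0.008579 = 0.004086/0.008579 = 0.476.
p-value = P(Z < 0.476) ≈ 0.6830; since p > α = 0.01, fail to reject H₀.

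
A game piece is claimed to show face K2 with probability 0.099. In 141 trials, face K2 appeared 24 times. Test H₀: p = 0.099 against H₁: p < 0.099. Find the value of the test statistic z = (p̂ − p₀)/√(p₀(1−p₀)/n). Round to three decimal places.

p̂ = 24/141 ≈ 0.17021.
Under H₀, SE = √(0.099·0.901/141) = √(0.000632617) = 0.02515.
z = (0.17021 − 0.099)/0.02515 = 0.07121/0.02515 = 2.831.

z = 2.831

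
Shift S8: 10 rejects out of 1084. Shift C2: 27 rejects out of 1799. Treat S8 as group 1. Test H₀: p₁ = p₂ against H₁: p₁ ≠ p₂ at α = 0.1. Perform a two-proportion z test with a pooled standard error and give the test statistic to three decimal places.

p̂₁ = 10/1084 = 0.009225, p̂₂ = 27/1799 = 0.015008.
Pooled p̂ = (10+27)/(1084+1799) = 37/2883 = 0.012834.
SE = √(0.0126691 × 0.00147837) = 0.004328.
z = (0.009225 − 0.015008)/0.004328 = -0.005783/0.004328 = -1.336.
p-value = 2·P(Z > 1.336) ≈ 0.1814. With α = 0.1, fail to reject H₀.

z = -1.336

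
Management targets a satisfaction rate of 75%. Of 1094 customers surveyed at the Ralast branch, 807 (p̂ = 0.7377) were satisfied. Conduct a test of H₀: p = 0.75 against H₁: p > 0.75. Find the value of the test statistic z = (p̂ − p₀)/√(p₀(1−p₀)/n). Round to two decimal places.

z = -0.94

p̂ = 807/1094 ≈ 0.7377.
SE = √(p₀(1−p₀)/n) = √(0.1875/1094) = 0.0131.
z = (0.7377 − 0.75)/0.0131 = -0.0123/0.0131 = -0.94.
p-value = P(Z > -0.943) ≈ 0.8271.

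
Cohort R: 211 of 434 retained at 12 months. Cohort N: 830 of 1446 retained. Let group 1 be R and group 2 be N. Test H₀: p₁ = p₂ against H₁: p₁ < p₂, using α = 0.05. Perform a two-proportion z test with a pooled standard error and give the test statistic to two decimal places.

p̂₁ = 211/434 ≈ 0.4862, p̂₂ = 830/1446 ≈ 0.5740.
Pooled p̂ = (211+830)/(434+1446) = 1041/1880 = 0.5537.
SE = √(0.247114 × 0.00299571) = 0.0272.
z = (0.4862 − 0.5740)/0.0272 = -0.0878/0.0272 = -3.23.
p-value = P(Z < -3.228) ≈ 0.0006, so at α = 0.05 we reject H₀.

z = -3.23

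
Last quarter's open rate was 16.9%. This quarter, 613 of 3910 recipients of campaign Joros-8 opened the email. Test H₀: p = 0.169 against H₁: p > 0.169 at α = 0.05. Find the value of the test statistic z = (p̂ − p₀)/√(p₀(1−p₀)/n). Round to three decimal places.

z = -2.039

p̂ = 613/3910 ≈ 0.1567775.
SE = √(p₀(1−p₀)/n) = √(0.14044/3910) = 0.0059932.
z = (0.1567775 − 0.169)/0.0059932 = -0.0122225/0.0059932 = -2.039.
p-value = P(Z > -2.039) ≈ 0.9793. With α = 0.05, fail to reject H₀.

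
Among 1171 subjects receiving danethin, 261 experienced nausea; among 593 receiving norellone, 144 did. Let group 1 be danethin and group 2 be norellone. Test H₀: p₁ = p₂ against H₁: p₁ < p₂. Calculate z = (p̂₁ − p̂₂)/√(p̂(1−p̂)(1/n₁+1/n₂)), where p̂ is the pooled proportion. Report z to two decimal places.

z = -0.94

p̂₁ = 261/1171 = 0.2229, p̂₂ = 144/593 = 0.2428.
Pooled p̂ = (261+144)/(1171+593) = 405/1764 = 0.2296.
SE = √(0.176879 × 0.00254031) = 0.0212.
z = (0.2229 − 0.2428)/0.0212 = -0.0199/0.0212 = -0.94.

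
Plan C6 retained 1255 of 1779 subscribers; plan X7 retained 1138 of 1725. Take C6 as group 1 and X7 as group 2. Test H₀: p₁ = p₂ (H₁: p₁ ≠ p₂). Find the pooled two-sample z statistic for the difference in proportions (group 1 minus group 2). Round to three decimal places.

z = 2.909

p̂₁ = 1255/1779 = 0.705453, p̂₂ = 1138/1725 = 0.659710.
Pooled p̂ = (1255+1138)/(1779+1725) = 2393/3504 = 0.682934.
SE = √(p̂(1−p̂)(1/n₁+1/n₂)) = √(0.682934·0.317066·0.00114182) = √(0.000247245) = 0.015724.
z = (0.705453 − 0.659710)/0.015724 = 0.045743/0.015724 = 2.909.
Two-sided p-value ≈ 2·Φ(−2.909) = 0.0036.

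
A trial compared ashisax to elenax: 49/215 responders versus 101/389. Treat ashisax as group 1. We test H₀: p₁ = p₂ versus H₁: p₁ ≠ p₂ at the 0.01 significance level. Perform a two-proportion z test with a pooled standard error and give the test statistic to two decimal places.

z = -0.86

p̂₁ = 49/215 ≈ 0.2279, p̂₂ = 101/389 ≈ 0.2596.
Pooled p̂ = (49+101)/(215+389) = 150/604 = 0.2483.
SE = √(p̂(1−p̂)(1/n₁+1/n₂)) = √(0.2483·0.7517·0.00722186) = √(0.0013481) = 0.0367.
z = (0.2279 − 0.2596)/0.0367 = -0.0317/0.0367 = -0.86.
Two-sided p-value ≈ 2·Φ(−0.864) = 0.3874, so at α = 0.01 we fail to reject H₀.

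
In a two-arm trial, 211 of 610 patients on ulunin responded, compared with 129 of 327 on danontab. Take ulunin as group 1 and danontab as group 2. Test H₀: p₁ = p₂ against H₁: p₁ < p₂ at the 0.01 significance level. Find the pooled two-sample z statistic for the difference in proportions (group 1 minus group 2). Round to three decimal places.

z = -1.475

p̂₁ = 211/610 ≈ 0.34590, p̂₂ = 129/327 ≈ 0.39450.
Pooled p̂ = (211+129)/(610+327) = 340/937 = 0.36286.
SE = √(0.231193 × 0.00469745) = 0.03295.
z = (0.34590 − 0.39450)/0.03295 = -0.04860/0.03295 = -1.475.
p-value = P(Z < -1.475) ≈ 0.0702; since p > α = 0.01, fail to reject H₀.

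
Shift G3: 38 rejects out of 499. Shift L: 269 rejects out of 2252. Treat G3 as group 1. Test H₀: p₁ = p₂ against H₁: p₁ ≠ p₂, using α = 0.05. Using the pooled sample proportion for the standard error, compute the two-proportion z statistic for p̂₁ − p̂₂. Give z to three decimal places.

z = -2.779

p̂₁ = 38/499 = 0.07615, p̂₂ = 269/2252 = 0.11945.
Pooled p̂ = (38+269)/(499+2252) = 307/2751 = 0.11160.
SE = √(0.0991422 × 0.00244806) = 0.01558.
z = (0.07615 − 0.11945)/0.01558 = -0.04330/0.01558 = -2.779.
p-value = 2·P(Z > 2.779) ≈ 0.0054; since p < α = 0.05, reject H₀.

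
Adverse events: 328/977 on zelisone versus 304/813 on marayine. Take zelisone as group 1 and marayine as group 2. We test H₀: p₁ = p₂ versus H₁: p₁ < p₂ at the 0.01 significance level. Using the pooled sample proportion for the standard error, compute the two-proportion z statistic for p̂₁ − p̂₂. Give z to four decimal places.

z = -1.6838

p̂₁ = 328/977 = 0.335722, p̂₂ = 304/813 = 0.373924.
Pooled p̂ = (328+304)/(977+813) = 632/1790 = 0.353073.
SE = √(0.228412 × 0.00225355) = 0.022688.
z = (0.335722 − 0.373924)/0.022688 = -0.038202/0.022688 = -1.6838.
p-value = P(Z < -1.684) ≈ 0.0461; since p > α = 0.01, fail to reject H₀.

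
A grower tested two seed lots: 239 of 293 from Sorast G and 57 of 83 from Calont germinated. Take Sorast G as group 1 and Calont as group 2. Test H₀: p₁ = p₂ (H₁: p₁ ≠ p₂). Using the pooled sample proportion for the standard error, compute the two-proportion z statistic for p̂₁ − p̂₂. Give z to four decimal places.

z = 2.5340

p̂₁ = 239/293 = 0.815700, p̂₂ = 57/83 = 0.686747.
Pooled p̂ = (239+57)/(293+83) = 296/376 = 0.787234.
SE = √(0.167497 × 0.0154612) = 0.050889.
z = (0.815700 − 0.686747)/0.050889 = 0.128953/0.050889 = 2.5340.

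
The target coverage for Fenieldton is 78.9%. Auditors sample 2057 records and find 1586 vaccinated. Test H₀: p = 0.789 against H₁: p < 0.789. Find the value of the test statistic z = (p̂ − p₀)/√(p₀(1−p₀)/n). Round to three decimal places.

p̂ = 1586/2057 ≈ 0.771026.
Under H₀, SE = √(0.789·0.211/2057) = √(8.09329e-05) = 0.008996.
z = (0.771026 − 0.789)/0.008996 = -0.017974/0.008996 = -1.998.

z = -1.998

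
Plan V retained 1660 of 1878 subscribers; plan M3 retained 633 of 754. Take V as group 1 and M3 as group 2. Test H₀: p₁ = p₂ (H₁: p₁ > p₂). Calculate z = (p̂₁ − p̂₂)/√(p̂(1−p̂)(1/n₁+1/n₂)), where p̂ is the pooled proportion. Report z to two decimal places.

p̂₁ = 1660/1878 = 0.88392, p̂₂ = 633/754 = 0.83952.
Pooled p̂ = (1660+633)/(1878+754) = 2293/2632 = 0.87120.
SE = √(p̂(1−p̂)(1/n₁+1/n₂)) = √(0.87120·0.12880·0.00185874) = √(0.00020857) = 0.01444.
z = (0.88392 − 0.83952)/0.01444 = 0.04440/0.01444 = 3.07.
p-value = P(Z > 3.074) ≈ 0.0011.

z = 3.07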